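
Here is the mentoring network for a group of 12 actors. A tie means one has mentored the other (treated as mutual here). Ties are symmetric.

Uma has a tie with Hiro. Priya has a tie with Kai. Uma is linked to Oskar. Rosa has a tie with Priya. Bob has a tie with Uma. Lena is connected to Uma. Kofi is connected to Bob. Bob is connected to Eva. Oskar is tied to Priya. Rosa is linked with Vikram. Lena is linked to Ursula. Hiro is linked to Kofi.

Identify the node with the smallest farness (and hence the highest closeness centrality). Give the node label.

Uma

Farness (sum of distances to all others) for each node — Bob:28, Eva:38, Hiro:30, Kai:38, Kofi:36, Lena:30, Oskar:24, Priya:28, Rosa:36, Uma:22, Ursula:40, Vikram:46.
The smallest farness is 22, for Uma, so Uma has the highest closeness.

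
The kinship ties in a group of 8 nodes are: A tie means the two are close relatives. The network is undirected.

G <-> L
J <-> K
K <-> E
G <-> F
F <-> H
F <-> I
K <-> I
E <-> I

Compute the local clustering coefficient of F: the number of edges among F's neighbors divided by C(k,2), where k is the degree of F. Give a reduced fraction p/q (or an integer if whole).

0

F's neighbors: G, H, and I (k = 3).
Possible neighbor pairs: C(3,2) = 3. Edges among them: none → e = 0.
Clustering(F) = 0/3 = 0.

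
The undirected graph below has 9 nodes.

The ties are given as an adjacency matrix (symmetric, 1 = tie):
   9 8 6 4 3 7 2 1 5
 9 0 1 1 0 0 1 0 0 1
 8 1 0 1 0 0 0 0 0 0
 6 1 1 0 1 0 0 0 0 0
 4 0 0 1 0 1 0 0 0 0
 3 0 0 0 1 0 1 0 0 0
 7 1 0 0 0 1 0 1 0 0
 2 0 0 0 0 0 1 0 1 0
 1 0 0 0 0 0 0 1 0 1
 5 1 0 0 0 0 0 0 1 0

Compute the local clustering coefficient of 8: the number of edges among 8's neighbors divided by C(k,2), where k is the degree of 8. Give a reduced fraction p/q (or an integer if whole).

1

8's neighbors: 6 and 9 (k = 2).
Possible neighbor pairs: C(2,2) = 1. Edges among them: 6–9 → e = 1.
Clustering(8) = 1/1.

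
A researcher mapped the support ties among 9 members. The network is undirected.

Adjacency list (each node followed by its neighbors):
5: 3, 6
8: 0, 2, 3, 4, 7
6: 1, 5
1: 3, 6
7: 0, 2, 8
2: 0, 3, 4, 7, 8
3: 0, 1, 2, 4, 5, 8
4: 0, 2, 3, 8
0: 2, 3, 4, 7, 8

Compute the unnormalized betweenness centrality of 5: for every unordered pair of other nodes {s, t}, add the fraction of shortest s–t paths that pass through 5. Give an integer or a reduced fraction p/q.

3

Pairs whose geodesics pass through 5 — 6–8: 1/2; 6–2: 1/2; 6–7: 3/6; 6–3: 1/2; 6–4: 1/2; 6–0: 1/2.
All other pairs contribute 0.
Summing the contributions gives betweenness(5) = 3.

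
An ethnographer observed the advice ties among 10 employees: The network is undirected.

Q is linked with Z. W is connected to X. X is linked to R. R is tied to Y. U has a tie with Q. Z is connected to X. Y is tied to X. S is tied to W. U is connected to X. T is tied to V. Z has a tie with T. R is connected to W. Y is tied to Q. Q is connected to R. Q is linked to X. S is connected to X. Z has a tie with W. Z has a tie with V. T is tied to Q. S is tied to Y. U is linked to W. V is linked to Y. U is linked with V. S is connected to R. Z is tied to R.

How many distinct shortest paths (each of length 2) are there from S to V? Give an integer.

1

The shortest distance is 2, and the only length-2 path is S–Y–V. So there is exactly 1 shortest path.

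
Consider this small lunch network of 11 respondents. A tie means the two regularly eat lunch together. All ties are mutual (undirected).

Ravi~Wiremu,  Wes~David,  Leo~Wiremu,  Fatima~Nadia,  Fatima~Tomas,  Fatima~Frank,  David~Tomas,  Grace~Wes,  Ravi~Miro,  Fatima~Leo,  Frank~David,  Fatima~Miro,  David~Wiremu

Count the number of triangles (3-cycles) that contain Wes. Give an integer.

Wes's neighbors are David and Grace, but none of them are tied to each other, so no triangle contains Wes.

0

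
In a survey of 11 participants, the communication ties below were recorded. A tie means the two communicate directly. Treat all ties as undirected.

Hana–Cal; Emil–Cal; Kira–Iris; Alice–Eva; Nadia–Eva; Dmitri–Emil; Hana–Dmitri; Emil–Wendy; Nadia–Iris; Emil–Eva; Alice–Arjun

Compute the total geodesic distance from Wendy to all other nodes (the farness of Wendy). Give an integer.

29

Distances from Wendy: Alice:3, Arjun:4, Cal:2, Dmitri:2, Emil:1, Eva:2, Hana:3, Iris:4, Kira:5, Nadia:3.
Sum = 3 + 4 + 2 + 2 + 1 + 2 + 3 + 4 + 5 + 3 = 29.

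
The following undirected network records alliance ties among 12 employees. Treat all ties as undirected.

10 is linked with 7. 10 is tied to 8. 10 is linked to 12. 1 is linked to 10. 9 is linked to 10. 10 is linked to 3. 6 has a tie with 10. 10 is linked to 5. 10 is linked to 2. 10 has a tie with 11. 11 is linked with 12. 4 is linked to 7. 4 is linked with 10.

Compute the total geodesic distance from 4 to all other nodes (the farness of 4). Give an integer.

20

Distances from 4: 1:2, 2:2, 3:2, 5:2, 6:2, 7:1, 8:2, 9:2, 10:1, 11:2, 12:2.
Sum = 2 + 2 + 2 + 2 + 2 + 1 + 2 + 2 + 1 + 2 + 2 = 20.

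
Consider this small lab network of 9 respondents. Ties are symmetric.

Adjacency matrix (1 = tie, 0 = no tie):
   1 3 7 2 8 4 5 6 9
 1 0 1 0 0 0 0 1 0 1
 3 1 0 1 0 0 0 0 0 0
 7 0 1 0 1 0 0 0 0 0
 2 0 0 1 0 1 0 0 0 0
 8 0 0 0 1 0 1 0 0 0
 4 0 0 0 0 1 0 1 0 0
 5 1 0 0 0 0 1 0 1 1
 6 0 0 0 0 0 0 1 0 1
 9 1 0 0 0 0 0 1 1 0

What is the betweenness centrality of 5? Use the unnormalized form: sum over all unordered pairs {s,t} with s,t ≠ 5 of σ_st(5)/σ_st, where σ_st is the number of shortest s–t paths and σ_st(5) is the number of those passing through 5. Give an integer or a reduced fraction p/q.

Pairs whose geodesics pass through 5 — 1–8: 1; 1–4: 1; 1–6: 1/2; 3–4: 1; 3–6: 1/2; 7–6: 1/2; 2–6: 1; 2–9: 1/2; 8–6: 1; 8–9: 1; 4–6: 1; 4–9: 1.
All other pairs contribute 0.
Summing the contributions gives betweenness(5) = 10.

10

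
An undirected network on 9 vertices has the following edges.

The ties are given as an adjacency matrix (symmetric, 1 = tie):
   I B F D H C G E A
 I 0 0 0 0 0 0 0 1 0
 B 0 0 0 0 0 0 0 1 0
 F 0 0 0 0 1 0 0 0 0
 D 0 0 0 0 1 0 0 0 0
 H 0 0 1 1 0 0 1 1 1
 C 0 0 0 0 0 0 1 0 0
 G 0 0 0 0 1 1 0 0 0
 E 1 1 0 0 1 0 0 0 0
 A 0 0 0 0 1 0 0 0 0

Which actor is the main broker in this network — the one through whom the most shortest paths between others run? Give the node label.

Unnormalized betweenness of each node: A:0, B:0, C:0, D:0, E:13, F:0, G:7, H:24, I:0.
H has the largest value, 24, making it the main broker — the node through which the most shortest paths run.

H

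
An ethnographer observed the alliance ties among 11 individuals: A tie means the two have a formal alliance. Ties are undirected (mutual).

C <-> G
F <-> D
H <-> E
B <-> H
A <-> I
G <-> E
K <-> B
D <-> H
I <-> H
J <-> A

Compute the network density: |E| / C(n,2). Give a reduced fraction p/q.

There are 10 edges and 11 nodes, so the maximum possible is C(11,2) = 55.
Density = 10/55 = 2/11.

2/11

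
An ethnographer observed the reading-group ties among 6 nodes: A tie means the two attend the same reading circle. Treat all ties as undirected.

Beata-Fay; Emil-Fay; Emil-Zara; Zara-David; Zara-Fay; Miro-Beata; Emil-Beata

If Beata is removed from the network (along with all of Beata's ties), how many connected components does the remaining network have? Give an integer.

Without Beata, the remaining ties split the others into: {David, Emil, Fay, Zara}; {Miro}.
That's 2 separate components.

2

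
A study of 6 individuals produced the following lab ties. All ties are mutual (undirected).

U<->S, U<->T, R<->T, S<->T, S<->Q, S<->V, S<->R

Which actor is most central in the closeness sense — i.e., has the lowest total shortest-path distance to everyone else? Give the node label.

Farness (sum of distances to all others) for each node — Q:9, R:8, S:5, T:7, U:8, V:9.
The smallest farness is 5, for S, so S has the highest closeness.

S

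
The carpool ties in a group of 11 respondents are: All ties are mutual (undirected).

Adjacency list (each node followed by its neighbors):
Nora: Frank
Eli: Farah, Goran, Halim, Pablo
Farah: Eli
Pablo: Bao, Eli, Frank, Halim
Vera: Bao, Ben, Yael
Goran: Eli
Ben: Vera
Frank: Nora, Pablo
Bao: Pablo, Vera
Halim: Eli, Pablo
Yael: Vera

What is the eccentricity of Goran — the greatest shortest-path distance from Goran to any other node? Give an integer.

5

Distances from Goran: Bao:3, Ben:5, Eli:1, Farah:2, Frank:3, Halim:2, Nora:4, Pablo:2, Vera:4, Yael:5.
The largest is 5 (to Ben and Yael), so the eccentricity of Goran is 5.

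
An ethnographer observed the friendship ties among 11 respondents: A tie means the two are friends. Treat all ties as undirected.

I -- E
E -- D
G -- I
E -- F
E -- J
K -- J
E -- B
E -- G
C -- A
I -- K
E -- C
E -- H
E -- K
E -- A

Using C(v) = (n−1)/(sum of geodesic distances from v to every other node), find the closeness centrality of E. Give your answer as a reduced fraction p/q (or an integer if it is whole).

Distances from E: A:1, B:1, C:1, D:1, F:1, G:1, H:1, I:1, J:1, K:1. Sum = 10.
n = 11, so closeness = 10/10 = 1.

1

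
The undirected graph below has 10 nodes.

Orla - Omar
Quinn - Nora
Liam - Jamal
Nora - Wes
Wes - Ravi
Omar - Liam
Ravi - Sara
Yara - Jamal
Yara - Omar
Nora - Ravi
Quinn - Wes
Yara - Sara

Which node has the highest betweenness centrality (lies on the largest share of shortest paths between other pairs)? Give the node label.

Unnormalized betweenness of each node: Jamal:3, Liam:1, Nora:7/2, Omar:11, Orla:0, Quinn:0, Ravi:18, Sara:20, Wes:7/2, Yara:21.
Yara has the largest value, 21, making it the main broker — the node through which the most shortest paths run.

Yara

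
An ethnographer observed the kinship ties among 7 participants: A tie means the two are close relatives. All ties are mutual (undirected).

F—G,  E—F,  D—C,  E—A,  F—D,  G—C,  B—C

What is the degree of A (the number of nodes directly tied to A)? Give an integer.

1

A is directly tied to E. That is 1 neighbor, so the degree of A is 1.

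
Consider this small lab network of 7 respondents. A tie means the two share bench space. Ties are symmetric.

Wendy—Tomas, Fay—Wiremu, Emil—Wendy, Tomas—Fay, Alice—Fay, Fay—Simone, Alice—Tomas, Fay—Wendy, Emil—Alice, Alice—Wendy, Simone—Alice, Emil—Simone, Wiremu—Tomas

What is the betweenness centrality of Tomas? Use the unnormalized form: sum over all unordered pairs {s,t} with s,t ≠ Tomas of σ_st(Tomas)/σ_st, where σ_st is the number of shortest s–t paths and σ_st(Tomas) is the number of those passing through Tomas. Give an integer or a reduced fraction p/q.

Pairs whose geodesics pass through Tomas — Alice–Wiremu: 1/2; Wiremu–Wendy: 1/2; Wiremu–Emil: 2/5.
All other pairs contribute 0.
Summing the contributions gives betweenness(Tomas) = 7/5.

7/5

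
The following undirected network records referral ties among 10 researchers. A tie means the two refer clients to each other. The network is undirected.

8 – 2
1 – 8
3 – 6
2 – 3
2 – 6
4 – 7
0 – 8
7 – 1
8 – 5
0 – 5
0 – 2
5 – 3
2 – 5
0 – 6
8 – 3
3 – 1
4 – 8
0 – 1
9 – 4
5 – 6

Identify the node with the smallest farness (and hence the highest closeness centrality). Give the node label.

8

Farness (sum of distances to all others) for each node — 0:14, 1:15, 2:15, 3:14, 4:16, 5:15, 6:18, 7:19, 8:12, 9:24.
The smallest farness is 12, for 8, so 8 has the highest closeness.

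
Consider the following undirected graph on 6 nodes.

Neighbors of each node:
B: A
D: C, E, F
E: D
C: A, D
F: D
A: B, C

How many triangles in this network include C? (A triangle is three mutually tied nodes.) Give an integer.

C's neighbors are A and D, but none of them are tied to each other, so no triangle contains C.

0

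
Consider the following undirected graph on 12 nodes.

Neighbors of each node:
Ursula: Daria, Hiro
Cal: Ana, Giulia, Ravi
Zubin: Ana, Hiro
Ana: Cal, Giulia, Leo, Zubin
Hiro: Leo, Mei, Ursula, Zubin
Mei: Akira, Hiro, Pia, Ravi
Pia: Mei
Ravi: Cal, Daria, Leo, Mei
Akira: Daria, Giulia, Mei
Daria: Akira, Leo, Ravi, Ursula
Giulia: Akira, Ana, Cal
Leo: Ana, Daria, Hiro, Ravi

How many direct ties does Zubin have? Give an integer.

Zubin is directly tied to Ana and Hiro. That is 2 neighbors, so the degree of Zubin is 2.

2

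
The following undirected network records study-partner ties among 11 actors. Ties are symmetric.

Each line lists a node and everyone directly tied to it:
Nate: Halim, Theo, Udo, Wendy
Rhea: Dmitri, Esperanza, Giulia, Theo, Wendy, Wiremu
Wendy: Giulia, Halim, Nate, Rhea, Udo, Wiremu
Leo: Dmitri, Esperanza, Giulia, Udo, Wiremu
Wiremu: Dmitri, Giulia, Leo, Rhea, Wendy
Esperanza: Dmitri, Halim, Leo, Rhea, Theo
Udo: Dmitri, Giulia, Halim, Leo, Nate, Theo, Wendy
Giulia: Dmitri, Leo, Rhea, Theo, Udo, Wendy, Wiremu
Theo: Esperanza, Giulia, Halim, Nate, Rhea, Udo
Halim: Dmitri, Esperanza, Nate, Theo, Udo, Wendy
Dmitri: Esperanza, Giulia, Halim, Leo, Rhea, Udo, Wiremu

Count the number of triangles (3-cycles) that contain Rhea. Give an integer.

Rhea's neighbors: Dmitri, Esperanza, Giulia, Theo, Wendy, and Wiremu.
Neighbor pairs that are themselves tied: Rhea–Dmitri–Esperanza; Rhea–Dmitri–Giulia; Rhea–Dmitri–Wiremu; Rhea–Esperanza–Theo; Rhea–Giulia–Theo; Rhea–Giulia–Wendy; Rhea–Giulia–Wiremu; Rhea–Wendy–Wiremu. Each forms one triangle with Rhea, for 8 in total.

8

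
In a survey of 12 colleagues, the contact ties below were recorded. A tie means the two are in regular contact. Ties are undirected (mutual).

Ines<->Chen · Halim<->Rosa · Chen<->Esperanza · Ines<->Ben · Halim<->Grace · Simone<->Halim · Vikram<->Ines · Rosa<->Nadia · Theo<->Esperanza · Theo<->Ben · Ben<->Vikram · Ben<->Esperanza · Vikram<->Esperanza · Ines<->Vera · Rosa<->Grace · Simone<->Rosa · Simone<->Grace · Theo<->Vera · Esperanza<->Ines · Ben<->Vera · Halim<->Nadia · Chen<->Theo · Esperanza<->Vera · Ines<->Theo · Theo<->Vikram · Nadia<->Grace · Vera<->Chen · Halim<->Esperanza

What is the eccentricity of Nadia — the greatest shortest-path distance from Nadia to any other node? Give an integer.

3

Distances from Nadia: Ben:3, Chen:3, Esperanza:2, Grace:1, Halim:1, Ines:3, Rosa:1, Simone:2, Theo:3, Vera:3, Vikram:3.
The largest is 3 (to Vikram, Chen, Vera, Ines, Theo, and Ben), so the eccentricity of Nadia is 3.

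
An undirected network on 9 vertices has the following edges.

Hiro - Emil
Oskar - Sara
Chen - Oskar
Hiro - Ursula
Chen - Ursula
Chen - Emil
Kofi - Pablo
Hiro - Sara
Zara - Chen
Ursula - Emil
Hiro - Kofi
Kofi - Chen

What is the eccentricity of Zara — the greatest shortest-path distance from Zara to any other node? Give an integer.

Distances from Zara: Chen:1, Emil:2, Hiro:3, Kofi:2, Oskar:2, Pablo:3, Sara:3, Ursula:2.
The largest is 3 (to Sara, Hiro, and Pablo), so the eccentricity of Zara is 3.

3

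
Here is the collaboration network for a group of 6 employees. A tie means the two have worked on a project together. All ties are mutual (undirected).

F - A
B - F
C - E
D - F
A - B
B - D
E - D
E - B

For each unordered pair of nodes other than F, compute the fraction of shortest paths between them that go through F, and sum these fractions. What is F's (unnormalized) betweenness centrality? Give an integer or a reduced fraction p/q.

Pairs whose geodesics pass through F — D–A: 1/2.
All other pairs contribute 0.
Summing the contributions gives betweenness(F) = 1/2.

1/2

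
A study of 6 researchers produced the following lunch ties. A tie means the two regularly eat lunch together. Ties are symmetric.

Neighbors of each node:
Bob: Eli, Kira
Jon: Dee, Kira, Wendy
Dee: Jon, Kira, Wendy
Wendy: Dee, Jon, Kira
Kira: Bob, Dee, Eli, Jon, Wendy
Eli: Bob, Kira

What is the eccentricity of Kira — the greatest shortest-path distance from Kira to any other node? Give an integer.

Distances from Kira: Bob:1, Dee:1, Eli:1, Jon:1, Wendy:1.
The largest is 1 (to Wendy, Jon, Dee, Eli, and Bob), so the eccentricity of Kira is 1.

1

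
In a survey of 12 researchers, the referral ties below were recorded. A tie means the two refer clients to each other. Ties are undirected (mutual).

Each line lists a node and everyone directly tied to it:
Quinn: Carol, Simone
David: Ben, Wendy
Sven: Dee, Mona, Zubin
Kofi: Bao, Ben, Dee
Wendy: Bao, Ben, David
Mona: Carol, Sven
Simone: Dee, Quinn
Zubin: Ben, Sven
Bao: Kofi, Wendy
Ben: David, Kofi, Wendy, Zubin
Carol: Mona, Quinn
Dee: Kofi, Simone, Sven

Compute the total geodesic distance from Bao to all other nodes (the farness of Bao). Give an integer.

30

Distances from Bao: Ben:2, Carol:5, David:2, Dee:2, Kofi:1, Mona:4, Quinn:4, Simone:3, Sven:3, Wendy:1, Zubin:3.
Sum = 2 + 5 + 2 + 2 + 1 + 4 + 4 + 3 + 3 + 1 + 3 = 30.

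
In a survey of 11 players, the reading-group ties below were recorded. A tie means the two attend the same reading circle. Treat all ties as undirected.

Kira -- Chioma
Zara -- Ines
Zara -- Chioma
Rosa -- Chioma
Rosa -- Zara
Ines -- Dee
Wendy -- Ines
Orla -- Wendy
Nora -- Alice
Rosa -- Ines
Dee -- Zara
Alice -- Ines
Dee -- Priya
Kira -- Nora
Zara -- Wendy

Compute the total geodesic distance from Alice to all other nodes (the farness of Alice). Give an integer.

Distances from Alice: Chioma:3, Dee:2, Ines:1, Kira:2, Nora:1, Orla:3, Priya:3, Rosa:2, Wendy:2, Zara:2.
Sum = 3 + 2 + 1 + 2 + 1 + 3 + 3 + 2 + 2 + 2 = 21.

21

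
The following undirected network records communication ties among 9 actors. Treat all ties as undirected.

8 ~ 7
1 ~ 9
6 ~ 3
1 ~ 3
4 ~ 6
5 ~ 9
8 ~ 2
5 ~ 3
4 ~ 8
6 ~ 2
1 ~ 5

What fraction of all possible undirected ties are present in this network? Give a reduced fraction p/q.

11/36

There are 11 edges and 9 nodes, so the maximum possible is C(9,2) = 36.
Density = 11/36.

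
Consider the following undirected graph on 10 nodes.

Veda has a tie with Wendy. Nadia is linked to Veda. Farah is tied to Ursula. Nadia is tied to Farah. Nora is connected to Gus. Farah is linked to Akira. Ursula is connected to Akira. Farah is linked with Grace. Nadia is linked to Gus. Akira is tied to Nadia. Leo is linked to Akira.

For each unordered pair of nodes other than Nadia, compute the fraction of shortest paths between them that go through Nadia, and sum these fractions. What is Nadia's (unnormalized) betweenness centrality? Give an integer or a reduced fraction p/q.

Pairs whose geodesics pass through Nadia — Leo–Wendy: 1; Leo–Nora: 1; Leo–Gus: 1; Leo–Veda: 1; Grace–Wendy: 1; Grace–Nora: 1; Grace–Gus: 1; Grace–Veda: 1; Farah–Wendy: 1; Farah–Nora: 1; Farah–Gus: 1; Farah–Veda: 1; Akira–Wendy: 1; Akira–Nora: 1 … (+10 more pairs).
All other pairs contribute 0.
Summing the contributions gives betweenness(Nadia) = 24.

24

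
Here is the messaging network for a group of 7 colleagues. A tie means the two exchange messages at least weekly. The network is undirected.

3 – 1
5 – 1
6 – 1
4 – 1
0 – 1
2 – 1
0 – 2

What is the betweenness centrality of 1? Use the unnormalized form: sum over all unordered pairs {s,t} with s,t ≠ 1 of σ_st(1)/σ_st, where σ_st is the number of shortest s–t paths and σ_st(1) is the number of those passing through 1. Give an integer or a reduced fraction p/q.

Pairs whose geodesics pass through 1 — 4–6: 1; 4–3: 1; 4–2: 1; 4–0: 1; 4–5: 1; 6–3: 1; 6–2: 1; 6–0: 1; 6–5: 1; 3–2: 1; 3–0: 1; 3–5: 1; 2–5: 1; 0–5: 1.
All other pairs contribute 0.
Summing the contributions gives betweenness(1) = 14.

14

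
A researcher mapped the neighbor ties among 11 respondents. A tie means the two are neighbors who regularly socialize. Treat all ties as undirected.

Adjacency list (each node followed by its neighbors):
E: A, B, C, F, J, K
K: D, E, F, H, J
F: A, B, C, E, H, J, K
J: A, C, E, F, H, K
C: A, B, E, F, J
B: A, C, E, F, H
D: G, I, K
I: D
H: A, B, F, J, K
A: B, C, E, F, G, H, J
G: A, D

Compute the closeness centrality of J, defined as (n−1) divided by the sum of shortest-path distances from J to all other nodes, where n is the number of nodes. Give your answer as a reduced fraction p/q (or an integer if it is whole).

Distances from J: A:1, B:2, C:1, D:2, E:1, F:1, G:2, H:1, I:3, K:1. Sum = 15.
n = 11, so closeness = 10/15 = 2/3.

2/3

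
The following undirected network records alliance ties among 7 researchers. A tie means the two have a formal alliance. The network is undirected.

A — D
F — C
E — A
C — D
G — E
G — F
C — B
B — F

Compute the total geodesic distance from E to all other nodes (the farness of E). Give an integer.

12

Distances from E: A:1, B:3, C:3, D:2, F:2, G:1.
Sum = 1 + 3 + 3 + 2 + 2 + 1 = 12.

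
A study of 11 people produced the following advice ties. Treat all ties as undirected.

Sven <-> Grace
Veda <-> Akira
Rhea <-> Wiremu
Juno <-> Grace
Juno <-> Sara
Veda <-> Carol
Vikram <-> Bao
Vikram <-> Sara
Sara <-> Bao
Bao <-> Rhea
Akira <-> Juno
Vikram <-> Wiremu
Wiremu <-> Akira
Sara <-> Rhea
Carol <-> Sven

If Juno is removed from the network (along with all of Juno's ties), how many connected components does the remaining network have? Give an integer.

Juno's neighbors (Akira, Grace, and Sara) remain reachable from one another through other ties, so the rest of the network stays in one piece.

1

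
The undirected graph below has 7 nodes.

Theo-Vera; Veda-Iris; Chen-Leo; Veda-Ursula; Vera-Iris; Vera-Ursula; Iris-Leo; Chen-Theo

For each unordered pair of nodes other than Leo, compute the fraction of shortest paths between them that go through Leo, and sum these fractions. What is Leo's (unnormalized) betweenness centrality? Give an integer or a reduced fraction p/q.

Pairs whose geodesics pass through Leo — Veda–Chen: 1; Chen–Iris: 1.
All other pairs contribute 0.
Summing the contributions gives betweenness(Leo) = 2.

2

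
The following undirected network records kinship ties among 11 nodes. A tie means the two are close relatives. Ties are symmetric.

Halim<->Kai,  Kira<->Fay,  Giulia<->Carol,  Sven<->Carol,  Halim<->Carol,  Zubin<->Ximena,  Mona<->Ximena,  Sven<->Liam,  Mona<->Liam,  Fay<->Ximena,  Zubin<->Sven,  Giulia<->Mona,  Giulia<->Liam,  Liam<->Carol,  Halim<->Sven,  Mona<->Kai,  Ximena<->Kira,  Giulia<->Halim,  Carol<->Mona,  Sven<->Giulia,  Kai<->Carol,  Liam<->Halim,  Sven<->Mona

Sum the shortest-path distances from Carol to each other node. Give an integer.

16

Distances from Carol: Fay:3, Giulia:1, Halim:1, Kai:1, Kira:3, Liam:1, Mona:1, Sven:1, Ximena:2, Zubin:2.
Sum = 3 + 1 + 1 + 1 + 3 + 1 + 1 + 1 + 2 + 2 = 16.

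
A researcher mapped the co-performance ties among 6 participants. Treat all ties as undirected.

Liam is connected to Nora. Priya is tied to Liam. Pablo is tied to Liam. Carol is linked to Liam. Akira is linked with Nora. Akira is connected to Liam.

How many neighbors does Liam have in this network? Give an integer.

Liam is directly tied to Akira, Carol, Nora, Pablo, and Priya. That is 5 neighbors, so the degree of Liam is 5.

5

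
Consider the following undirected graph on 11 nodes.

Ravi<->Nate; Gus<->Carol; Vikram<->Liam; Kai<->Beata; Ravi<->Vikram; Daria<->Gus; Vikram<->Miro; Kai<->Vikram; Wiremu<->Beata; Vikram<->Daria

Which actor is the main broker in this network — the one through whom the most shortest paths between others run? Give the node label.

Vikram

Unnormalized betweenness of each node: Beata:9, Carol:0, Daria:16, Gus:9, Kai:16, Liam:0, Miro:0, Nate:0, Ravi:9, Vikram:38, Wiremu:0.
Vikram has the largest value, 38, making it the main broker — the node through which the most shortest paths run.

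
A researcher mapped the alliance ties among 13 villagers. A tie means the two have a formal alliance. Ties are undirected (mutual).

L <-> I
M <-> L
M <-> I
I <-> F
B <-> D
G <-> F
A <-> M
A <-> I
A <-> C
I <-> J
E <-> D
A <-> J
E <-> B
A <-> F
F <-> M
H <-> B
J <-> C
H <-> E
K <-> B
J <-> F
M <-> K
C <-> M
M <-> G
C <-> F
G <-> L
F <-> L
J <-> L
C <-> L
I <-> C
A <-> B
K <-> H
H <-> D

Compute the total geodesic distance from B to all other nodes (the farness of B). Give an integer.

21

Distances from B: A:1, C:2, D:1, E:1, F:2, G:3, H:1, I:2, J:2, K:1, L:3, M:2.
Sum = 1 + 2 + 1 + 1 + 2 + 3 + 1 + 2 + 2 + 1 + 3 + 2 = 21.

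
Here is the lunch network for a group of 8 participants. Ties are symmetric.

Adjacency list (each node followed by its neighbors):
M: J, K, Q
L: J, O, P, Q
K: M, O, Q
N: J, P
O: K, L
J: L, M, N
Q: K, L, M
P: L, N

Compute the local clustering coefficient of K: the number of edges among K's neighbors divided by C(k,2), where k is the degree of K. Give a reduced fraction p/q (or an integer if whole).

1/3

K's neighbors: M, O, and Q (k = 3).
Possible neighbor pairs: C(3,2) = 3. Edges among them: M–Q → e = 1.
Clustering(K) = 1/3.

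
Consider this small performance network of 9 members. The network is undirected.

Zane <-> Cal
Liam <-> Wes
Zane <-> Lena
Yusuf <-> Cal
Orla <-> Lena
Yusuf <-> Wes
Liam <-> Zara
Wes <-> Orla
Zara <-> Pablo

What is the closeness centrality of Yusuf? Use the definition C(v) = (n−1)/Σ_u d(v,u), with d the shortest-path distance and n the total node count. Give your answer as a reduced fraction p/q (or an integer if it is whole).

4/9

Distances from Yusuf: Cal:1, Lena:3, Liam:2, Orla:2, Pablo:4, Wes:1, Zane:2, Zara:3. Sum = 18.
n = 9, so closeness = 8/18 = 4/9.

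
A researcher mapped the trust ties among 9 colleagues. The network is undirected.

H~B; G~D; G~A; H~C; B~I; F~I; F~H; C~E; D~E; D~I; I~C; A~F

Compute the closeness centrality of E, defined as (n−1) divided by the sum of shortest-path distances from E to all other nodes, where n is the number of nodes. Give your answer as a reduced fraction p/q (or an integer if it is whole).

8/17

Distances from E: A:3, B:3, C:1, D:1, F:3, G:2, H:2, I:2. Sum = 17.
n = 9, so closeness = 8/17.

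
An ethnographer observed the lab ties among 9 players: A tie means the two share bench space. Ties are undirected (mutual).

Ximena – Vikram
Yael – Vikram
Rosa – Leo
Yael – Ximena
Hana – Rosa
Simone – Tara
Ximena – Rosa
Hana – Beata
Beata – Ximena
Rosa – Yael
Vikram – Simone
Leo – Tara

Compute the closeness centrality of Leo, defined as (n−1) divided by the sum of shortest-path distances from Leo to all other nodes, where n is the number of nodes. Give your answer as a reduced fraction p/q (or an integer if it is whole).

1/2

Distances from Leo: Beata:3, Hana:2, Rosa:1, Simone:2, Tara:1, Vikram:3, Ximena:2, Yael:2. Sum = 16.
n = 9, so closeness = 8/16 = 1/2.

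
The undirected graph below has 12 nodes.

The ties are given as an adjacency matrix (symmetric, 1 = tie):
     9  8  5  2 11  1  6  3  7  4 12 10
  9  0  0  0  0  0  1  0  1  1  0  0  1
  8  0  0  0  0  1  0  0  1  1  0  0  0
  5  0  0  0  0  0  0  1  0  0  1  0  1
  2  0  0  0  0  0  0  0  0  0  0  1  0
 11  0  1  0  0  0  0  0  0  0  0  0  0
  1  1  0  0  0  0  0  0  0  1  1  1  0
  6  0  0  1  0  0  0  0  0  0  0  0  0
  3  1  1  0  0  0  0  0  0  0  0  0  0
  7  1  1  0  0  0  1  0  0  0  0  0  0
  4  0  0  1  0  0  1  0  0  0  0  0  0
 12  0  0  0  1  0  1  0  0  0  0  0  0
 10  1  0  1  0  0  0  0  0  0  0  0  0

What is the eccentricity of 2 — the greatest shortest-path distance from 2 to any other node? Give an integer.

Distances from 2: 1:2, 3:4, 4:3, 5:4, 6:5, 7:3, 8:4, 9:3, 10:4, 11:5, 12:1.
The largest is 5 (to 6 and 11), so the eccentricity of 2 is 5.

5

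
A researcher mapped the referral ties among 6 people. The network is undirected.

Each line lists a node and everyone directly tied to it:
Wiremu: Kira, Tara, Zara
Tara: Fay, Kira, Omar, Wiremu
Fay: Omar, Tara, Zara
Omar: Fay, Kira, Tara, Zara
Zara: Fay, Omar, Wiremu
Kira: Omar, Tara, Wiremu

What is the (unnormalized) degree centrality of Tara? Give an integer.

Tara is directly tied to Fay, Kira, Omar, and Wiremu. That is 4 neighbors, so the degree of Tara is 4.

4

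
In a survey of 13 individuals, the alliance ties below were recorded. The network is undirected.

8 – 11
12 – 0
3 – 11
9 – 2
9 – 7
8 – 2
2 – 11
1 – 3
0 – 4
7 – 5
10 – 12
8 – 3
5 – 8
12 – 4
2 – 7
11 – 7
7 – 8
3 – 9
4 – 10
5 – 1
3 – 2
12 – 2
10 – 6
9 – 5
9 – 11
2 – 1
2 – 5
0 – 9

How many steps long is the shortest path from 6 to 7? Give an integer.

One shortest route is 6 – 10 – 12 – 2 – 7, which uses 4 edges, and at distance 3 from 6 we only reach {0, 2}, which does not include 7. So d(6,7) = 4.

4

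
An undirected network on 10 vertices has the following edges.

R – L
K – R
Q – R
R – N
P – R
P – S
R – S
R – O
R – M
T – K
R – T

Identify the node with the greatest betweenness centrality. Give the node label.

R

Unnormalized betweenness of each node: K:0, L:0, M:0, N:0, O:0, P:0, Q:0, R:34, S:0, T:0.
R has the largest value, 34, making it the main broker — the node through which the most shortest paths run.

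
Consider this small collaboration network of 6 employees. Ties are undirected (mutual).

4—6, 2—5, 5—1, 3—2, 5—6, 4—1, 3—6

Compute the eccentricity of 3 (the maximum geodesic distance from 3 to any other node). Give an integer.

3

Distances from 3: 1:3, 2:1, 4:2, 5:2, 6:1.
The largest is 3 (to 1), so the eccentricity of 3 is 3.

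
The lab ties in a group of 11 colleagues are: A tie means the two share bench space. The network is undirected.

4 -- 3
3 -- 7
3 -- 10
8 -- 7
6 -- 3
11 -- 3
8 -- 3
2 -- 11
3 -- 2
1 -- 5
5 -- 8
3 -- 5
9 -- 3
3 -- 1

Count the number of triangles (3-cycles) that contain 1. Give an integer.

1

1's neighbors: 3 and 5.
Neighbor pairs that are themselves tied: 1–3–5. Each forms one triangle with 1, for 1 in total.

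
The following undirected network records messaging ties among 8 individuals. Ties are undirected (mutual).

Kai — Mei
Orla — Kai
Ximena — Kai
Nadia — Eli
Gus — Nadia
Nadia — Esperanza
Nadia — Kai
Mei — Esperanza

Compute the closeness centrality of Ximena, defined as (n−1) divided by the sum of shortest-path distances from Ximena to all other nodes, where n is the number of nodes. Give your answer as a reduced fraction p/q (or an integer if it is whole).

7/16

Distances from Ximena: Eli:3, Esperanza:3, Gus:3, Kai:1, Mei:2, Nadia:2, Orla:2. Sum = 16.
n = 8, so closeness = 7/16.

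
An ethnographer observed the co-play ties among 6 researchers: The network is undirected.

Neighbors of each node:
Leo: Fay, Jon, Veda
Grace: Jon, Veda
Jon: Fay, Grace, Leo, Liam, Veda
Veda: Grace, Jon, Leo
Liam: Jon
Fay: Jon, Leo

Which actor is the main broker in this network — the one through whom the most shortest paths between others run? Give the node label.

Jon

Unnormalized betweenness of each node: Fay:0, Grace:0, Jon:6, Leo:1/2, Liam:0, Veda:1/2.
Jon has the largest value, 6, making it the main broker — the node through which the most shortest paths run.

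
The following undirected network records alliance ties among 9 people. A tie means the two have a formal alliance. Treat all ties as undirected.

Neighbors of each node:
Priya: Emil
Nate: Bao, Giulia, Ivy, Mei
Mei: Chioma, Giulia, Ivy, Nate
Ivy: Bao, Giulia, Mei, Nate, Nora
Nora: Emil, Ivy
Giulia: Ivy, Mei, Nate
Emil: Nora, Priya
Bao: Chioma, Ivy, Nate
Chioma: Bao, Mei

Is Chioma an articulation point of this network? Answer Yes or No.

Even without Chioma, every remaining node can still reach every other (the residual graph is connected), so Chioma is not a cut vertex.

No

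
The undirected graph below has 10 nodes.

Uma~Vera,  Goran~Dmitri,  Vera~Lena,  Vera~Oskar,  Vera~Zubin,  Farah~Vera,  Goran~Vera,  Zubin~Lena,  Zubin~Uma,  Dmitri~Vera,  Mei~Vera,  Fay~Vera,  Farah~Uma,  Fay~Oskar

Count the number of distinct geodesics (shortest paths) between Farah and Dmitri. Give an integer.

1

The shortest distance is 2, and the only length-2 path is Farah–Vera–Dmitri. So there is exactly 1 shortest path.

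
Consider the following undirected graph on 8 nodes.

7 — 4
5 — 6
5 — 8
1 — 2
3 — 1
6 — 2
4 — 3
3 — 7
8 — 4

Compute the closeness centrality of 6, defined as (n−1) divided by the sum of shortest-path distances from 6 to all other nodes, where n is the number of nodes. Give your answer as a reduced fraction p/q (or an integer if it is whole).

Distances from 6: 1:2, 2:1, 3:3, 4:3, 5:1, 7:4, 8:2. Sum = 16.
n = 8, so closeness = 7/16.

7/16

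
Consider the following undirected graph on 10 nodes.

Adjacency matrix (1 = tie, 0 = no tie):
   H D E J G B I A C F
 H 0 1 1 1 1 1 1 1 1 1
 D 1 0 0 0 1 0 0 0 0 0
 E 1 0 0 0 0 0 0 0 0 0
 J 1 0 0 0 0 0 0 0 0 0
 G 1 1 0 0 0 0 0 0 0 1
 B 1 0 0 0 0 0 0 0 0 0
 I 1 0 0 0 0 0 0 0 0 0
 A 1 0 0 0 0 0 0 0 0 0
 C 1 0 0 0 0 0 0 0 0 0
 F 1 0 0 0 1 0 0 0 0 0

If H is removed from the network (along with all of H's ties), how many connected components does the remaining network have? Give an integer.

7

Without H, the remaining ties split the others into: {D, F, G}; {E}; {J}; {B}; {I}; {A}; {C}.
That's 7 separate components.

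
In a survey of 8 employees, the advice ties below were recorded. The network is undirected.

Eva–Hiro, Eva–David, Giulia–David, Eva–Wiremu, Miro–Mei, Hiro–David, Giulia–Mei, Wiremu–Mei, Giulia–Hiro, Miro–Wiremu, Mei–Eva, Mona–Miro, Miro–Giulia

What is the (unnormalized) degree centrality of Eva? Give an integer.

4

Eva is directly tied to David, Hiro, Mei, and Wiremu. That is 4 neighbors, so the degree of Eva is 4.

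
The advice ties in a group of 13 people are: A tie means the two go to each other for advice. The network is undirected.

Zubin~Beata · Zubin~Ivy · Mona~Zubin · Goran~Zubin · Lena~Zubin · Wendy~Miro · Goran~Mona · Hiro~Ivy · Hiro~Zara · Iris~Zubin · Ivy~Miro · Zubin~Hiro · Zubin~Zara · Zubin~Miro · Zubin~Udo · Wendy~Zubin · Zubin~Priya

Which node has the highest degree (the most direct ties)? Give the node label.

Degrees — Beata:1, Goran:2, Hiro:3, Iris:1, Ivy:3, Lena:1, Miro:3, Mona:2, Priya:1, Udo:1, Wendy:2, Zara:2, Zubin:12.
The maximum is 12, attained only by Zubin.

Zubin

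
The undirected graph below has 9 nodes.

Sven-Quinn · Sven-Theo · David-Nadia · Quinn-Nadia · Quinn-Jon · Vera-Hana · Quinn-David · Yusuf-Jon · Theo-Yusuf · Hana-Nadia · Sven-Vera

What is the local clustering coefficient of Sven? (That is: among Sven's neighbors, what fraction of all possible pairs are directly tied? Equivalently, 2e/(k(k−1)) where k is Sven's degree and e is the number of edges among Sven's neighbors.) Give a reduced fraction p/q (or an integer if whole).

0

Sven's neighbors: Quinn, Theo, and Vera (k = 3).
Possible neighbor pairs: C(3,2) = 3. Edges among them: none → e = 0.
Clustering(Sven) = 0/3 = 0.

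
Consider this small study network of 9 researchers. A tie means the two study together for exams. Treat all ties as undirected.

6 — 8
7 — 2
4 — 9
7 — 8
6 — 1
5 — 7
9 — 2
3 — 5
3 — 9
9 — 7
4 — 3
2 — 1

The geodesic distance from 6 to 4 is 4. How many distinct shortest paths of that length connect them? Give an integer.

The shortest distance is 4. The length-4 paths are: 6–8–7–9–4; 6–1–2–9–4.
That gives 2 distinct shortest paths.

2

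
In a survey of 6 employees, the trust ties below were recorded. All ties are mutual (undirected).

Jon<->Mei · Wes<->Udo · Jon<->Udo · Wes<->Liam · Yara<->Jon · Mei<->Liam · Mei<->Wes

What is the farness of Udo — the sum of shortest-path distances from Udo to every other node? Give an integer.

Distances from Udo: Jon:1, Liam:2, Mei:2, Wes:1, Yara:2.
Sum = 1 + 2 + 2 + 1 + 2 = 8.

8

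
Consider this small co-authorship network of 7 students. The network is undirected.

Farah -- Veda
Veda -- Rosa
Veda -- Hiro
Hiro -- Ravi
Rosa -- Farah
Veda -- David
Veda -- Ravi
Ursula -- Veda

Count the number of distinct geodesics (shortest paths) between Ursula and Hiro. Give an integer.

The shortest distance is 2, and the only length-2 path is Ursula–Veda–Hiro. So there is exactly 1 shortest path.

1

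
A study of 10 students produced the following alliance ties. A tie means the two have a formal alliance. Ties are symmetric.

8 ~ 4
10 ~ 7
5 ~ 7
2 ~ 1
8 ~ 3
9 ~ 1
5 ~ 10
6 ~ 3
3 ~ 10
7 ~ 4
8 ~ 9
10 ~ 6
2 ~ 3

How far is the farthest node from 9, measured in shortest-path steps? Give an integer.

4

Distances from 9: 1:1, 2:2, 3:2, 4:2, 5:4, 6:3, 7:3, 8:1, 10:3.
The largest is 4 (to 5), so the eccentricity of 9 is 4.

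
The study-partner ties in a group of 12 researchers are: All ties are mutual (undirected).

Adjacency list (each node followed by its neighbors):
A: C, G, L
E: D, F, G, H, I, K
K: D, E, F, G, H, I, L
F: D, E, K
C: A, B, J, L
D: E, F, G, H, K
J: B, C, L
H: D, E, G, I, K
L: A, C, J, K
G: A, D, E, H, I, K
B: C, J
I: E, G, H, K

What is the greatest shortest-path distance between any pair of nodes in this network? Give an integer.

Eccentricity of each node (its greatest distance to any other): A:3, B:4, C:3, D:4, E:4, F:4, G:3, H:4, I:4, J:3, K:3, L:2.
The maximum eccentricity is 4, realized for instance by the pair B–I via B – C – A – G – I. So the diameter is 4.

4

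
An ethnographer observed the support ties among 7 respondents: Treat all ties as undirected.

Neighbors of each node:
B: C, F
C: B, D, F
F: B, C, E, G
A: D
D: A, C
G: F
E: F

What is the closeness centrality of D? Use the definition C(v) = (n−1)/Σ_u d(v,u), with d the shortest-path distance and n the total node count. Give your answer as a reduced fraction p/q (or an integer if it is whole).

1/2

Distances from D: A:1, B:2, C:1, E:3, F:2, G:3. Sum = 12.
n = 7, so closeness = 6/12 = 1/2.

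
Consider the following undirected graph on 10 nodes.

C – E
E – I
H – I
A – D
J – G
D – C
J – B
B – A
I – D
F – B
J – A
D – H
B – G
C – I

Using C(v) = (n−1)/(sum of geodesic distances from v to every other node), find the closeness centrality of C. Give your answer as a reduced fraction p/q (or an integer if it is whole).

Distances from C: A:2, B:3, D:1, E:1, F:4, G:4, H:2, I:1, J:3. Sum = 21.
n = 10, so closeness = 9/21 = 3/7.

3/7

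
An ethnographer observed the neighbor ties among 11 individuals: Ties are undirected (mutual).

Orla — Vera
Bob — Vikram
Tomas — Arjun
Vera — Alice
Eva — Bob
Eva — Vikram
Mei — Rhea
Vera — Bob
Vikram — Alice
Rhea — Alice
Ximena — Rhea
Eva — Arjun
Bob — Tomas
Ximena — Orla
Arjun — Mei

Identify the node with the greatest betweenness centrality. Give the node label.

Unnormalized betweenness of each node: Alice:22/3, Arjun:19/3, Bob:10, Eva:23/6, Mei:31/6, Orla:17/6, Rhea:19/2, Tomas:11/6, Vera:9, Vikram:23/6, Ximena:7/3.
Bob has the largest value, 10, making it the main broker — the node through which the most shortest paths run.

Bob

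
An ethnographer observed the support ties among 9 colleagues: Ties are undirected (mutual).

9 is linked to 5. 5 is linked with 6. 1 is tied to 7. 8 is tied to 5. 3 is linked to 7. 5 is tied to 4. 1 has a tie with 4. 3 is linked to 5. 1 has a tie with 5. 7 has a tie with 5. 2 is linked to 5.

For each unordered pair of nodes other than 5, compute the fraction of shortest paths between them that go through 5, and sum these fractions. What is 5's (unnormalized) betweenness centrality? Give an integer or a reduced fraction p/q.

Pairs whose geodesics pass through 5 — 6–3: 1; 6–8: 1; 6–7: 1; 6–1: 1; 6–4: 1; 6–2: 1; 6–9: 1; 3–8: 1; 3–1: 1/2; 3–4: 1; 3–2: 1; 3–9: 1; 8–7: 1; 8–1: 1 … (+11 more pairs).
All other pairs contribute 0.
Summing the contributions gives betweenness(5) = 24.

24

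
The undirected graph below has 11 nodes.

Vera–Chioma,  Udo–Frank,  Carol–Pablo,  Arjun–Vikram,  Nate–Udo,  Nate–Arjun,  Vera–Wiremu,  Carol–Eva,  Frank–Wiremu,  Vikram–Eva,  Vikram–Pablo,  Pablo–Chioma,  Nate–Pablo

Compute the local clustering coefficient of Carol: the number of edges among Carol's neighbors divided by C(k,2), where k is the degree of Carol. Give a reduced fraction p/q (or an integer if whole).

0

Carol's neighbors: Eva and Pablo (k = 2).
Possible neighbor pairs: C(2,2) = 1. Edges among them: none → e = 0.
Clustering(Carol) = 0/1.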